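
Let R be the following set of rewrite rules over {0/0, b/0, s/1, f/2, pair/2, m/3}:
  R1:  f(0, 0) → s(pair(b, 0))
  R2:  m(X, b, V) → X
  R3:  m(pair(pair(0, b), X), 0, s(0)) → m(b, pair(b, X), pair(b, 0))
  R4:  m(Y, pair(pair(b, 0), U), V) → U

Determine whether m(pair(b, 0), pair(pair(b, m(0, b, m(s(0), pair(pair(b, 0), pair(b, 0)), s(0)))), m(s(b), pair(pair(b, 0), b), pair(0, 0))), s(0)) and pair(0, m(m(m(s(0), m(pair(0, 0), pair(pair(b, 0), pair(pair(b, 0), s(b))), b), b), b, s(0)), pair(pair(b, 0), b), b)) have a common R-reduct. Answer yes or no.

Reduce t₁ = m(pair(b, 0), pair(pair(b, m(0, b, m(s(0), pair(pair(b, 0), pair(b, 0)), s(0)))), m(s(b), pair(pair(b, 0), b), pair(0, 0))), s(0)):
1. m(pair(b, 0), pair(pair(b, m(0, b, m(s(0), pair(pair(b, 0), pair(b, 0)), s(0)))), m(s(b), pair(pair(b, 0), b), pair(0, 0))), s(0))  →  m(pair(b, 0), pair(pair(b, 0), m(s(b), pair(pair(b, 0), b), pair(0, 0))), s(0))   [R2 at 2.1.2]
2. m(pair(b, 0), pair(pair(b, 0), m(s(b), pair(pair(b, 0), b), pair(0, 0))), s(0))  →  m(s(b), pair(pair(b, 0), b), pair(0, 0))   [R4 at ε]
3. m(s(b), pair(pair(b, 0), b), pair(0, 0))  →  b   [R4 at ε]

Reduce t₂ = pair(0, m(m(m(s(0), m(pair(0, 0), pair(pair(b, 0), pair(pair(b, 0), s(b))), b), b), b, s(0)), pair(pair(b, 0), b), b)):
1. pair(0, m(m(m(s(0), m(pair(0, 0), pair(pair(b, 0), pair(pair(b, 0), s(b))), b), b), b, s(0)), pair(pair(b, 0), b), b))  →  pair(0, b)   [R4 at 2]

no — NF(t₁) = b, NF(t₂) = pair(0, b)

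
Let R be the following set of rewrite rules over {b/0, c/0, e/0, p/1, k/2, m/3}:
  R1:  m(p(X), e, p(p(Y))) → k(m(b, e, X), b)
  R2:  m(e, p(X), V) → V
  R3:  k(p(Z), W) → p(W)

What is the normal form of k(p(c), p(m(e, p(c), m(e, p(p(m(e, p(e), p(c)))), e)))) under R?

p(p(e))

1. k(p(c), p(m(e, p(c), m(e, p(p(m(e, p(e), p(c)))), e))))  →  p(p(m(e, p(c), m(e, p(p(m(e, p(e), p(c)))), e))))   [R3 at ε]
2. p(p(m(e, p(c), m(e, p(p(m(e, p(e), p(c)))), e))))  →  p(p(m(e, p(p(m(e, p(e), p(c)))), e)))   [R2 at 1.1]
3. p(p(m(e, p(p(m(e, p(e), p(c)))), e)))  →  p(p(e))   [R2 at 1.1]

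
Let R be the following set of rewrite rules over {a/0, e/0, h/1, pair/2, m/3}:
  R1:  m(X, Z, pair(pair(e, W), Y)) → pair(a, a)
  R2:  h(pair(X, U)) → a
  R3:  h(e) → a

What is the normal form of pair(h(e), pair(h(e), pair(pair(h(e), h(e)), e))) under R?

pair(a, pair(a, pair(pair(a, a), e)))

1. pair(h(e), pair(h(e), pair(pair(h(e), h(e)), e)))  →  pair(a, pair(h(e), pair(pair(h(e), h(e)), e)))   [R3 at 1]
2. pair(a, pair(h(e), pair(pair(h(e), h(e)), e)))  →  pair(a, pair(a, pair(pair(h(e), h(e)), e)))   [R3 at 2.1]
3. pair(a, pair(a, pair(pair(h(e), h(e)), e)))  →  pair(a, pair(a, pair(pair(a, h(e)), e)))   [R3 at 2.2.1.1]
4. pair(a, pair(a, pair(pair(a, h(e)), e)))  →  pair(a, pair(a, pair(pair(a, a), e)))   [R3 at 2.2.1.2]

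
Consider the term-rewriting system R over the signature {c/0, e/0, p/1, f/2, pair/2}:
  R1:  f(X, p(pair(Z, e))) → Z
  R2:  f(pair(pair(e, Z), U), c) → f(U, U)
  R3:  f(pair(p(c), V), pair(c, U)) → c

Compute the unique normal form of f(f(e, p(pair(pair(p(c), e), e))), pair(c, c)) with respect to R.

1. f(f(e, p(pair(pair(p(c), e), e))), pair(c, c))  →  f(pair(p(c), e), pair(c, c))   [R1 at 1]
2. f(pair(p(c), e), pair(c, c))  →  c   [R3 at ε]

c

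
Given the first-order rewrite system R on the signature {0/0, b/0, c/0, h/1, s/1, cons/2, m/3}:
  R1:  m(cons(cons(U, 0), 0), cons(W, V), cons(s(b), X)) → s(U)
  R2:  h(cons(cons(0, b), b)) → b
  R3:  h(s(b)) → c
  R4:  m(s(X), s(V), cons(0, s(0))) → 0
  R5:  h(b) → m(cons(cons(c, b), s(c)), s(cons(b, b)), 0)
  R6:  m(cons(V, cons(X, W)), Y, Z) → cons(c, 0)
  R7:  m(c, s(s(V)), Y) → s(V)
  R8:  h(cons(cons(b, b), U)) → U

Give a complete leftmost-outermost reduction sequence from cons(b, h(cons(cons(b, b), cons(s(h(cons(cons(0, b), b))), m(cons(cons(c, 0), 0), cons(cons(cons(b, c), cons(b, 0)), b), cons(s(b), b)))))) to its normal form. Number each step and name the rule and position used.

cons(b, cons(s(b), s(c)))

1. cons(b, h(cons(cons(b, b), cons(s(h(cons(cons(0, b), b))), m(cons(cons(c, 0), 0), cons(cons(cons(b, c), cons(b, 0)), b), cons(s(b), b))))))  →  cons(b, cons(s(h(cons(cons(0, b), b))), m(cons(cons(c, 0), 0), cons(cons(cons(b, c), cons(b, 0)), b), cons(s(b), b))))   [R8 at 2]
2. cons(b, cons(s(h(cons(cons(0, b), b))), m(cons(cons(c, 0), 0), cons(cons(cons(b, c), cons(b, 0)), b), cons(s(b), b))))  →  cons(b, cons(s(b), m(cons(cons(c, 0), 0), cons(cons(cons(b, c), cons(b, 0)), b), cons(s(b), b))))   [R2 at 2.1.1]
3. cons(b, cons(s(b), m(cons(cons(c, 0), 0), cons(cons(cons(b, c), cons(b, 0)), b), cons(s(b), b))))  →  cons(b, cons(s(b), s(c)))   [R1 at 2.2]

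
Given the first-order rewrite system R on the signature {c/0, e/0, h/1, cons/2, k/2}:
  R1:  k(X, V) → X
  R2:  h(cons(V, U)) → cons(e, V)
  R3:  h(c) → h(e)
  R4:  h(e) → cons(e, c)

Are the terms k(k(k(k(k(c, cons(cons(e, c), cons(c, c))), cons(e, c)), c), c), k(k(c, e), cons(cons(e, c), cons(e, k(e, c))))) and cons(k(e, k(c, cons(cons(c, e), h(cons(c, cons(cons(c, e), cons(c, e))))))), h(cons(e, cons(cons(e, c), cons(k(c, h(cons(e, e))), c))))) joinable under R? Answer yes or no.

no — NF(t₁) = c, NF(t₂) = cons(e, cons(e, e))

Reduce t₁ = k(k(k(k(k(c, cons(cons(e, c), cons(c, c))), cons(e, c)), c), c), k(k(c, e), cons(cons(e, c), cons(e, k(e, c))))):
1. k(k(k(k(k(c, cons(cons(e, c), cons(c, c))), cons(e, c)), c), c), k(k(c, e), cons(cons(e, c), cons(e, k(e, c)))))  →  k(k(k(k(c, cons(cons(e, c), cons(c, c))), cons(e, c)), c), c)   [R1 at ε]
2. k(k(k(k(c, cons(cons(e, c), cons(c, c))), cons(e, c)), c), c)  →  k(k(k(c, cons(cons(e, c), cons(c, c))), cons(e, c)), c)   [R1 at ε]
3. k(k(k(c, cons(cons(e, c), cons(c, c))), cons(e, c)), c)  →  k(k(c, cons(cons(e, c), cons(c, c))), cons(e, c))   [R1 at ε]
4. k(k(c, cons(cons(e, c), cons(c, c))), cons(e, c))  →  k(c, cons(cons(e, c), cons(c, c)))   [R1 at ε]
5. k(c, cons(cons(e, c), cons(c, c)))  →  c   [R1 at ε]

Reduce t₂ = cons(k(e, k(c, cons(cons(c, e), h(cons(c, cons(cons(c, e), cons(c, e))))))), h(cons(e, cons(cons(e, c), cons(k(c, h(cons(e, e))), c))))):
1. cons(k(e, k(c, cons(cons(c, e), h(cons(c, cons(cons(c, e), cons(c, e))))))), h(cons(e, cons(cons(e, c), cons(k(c, h(cons(e, e))), c)))))  →  cons(e, h(cons(e, cons(cons(e, c), cons(k(c, h(cons(e, e))), c)))))   [R1 at 1]
2. cons(e, h(cons(e, cons(cons(e, c), cons(k(c, h(cons(e, e))), c)))))  →  cons(e, cons(e, e))   [R2 at 2]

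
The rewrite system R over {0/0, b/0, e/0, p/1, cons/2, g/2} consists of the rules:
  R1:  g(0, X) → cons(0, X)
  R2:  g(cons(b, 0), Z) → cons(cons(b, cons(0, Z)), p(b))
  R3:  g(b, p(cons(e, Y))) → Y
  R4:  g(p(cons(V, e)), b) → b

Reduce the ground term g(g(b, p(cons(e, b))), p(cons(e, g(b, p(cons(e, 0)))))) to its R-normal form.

0

1. g(g(b, p(cons(e, b))), p(cons(e, g(b, p(cons(e, 0))))))  →  g(b, p(cons(e, g(b, p(cons(e, 0))))))   [R3 at 1]
2. g(b, p(cons(e, g(b, p(cons(e, 0))))))  →  g(b, p(cons(e, 0)))   [R3 at ε]
3. g(b, p(cons(e, 0)))  →  0   [R3 at ε]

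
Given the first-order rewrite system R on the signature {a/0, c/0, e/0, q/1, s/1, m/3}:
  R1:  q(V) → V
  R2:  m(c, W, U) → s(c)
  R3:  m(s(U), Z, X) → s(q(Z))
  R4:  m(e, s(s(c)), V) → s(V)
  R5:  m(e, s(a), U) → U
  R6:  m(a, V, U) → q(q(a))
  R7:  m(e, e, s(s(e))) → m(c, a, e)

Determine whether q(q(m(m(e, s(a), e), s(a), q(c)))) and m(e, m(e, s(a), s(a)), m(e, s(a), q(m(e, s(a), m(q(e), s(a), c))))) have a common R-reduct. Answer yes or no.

Reduce t₁ = q(q(m(m(e, s(a), e), s(a), q(c)))):
1. q(q(m(m(e, s(a), e), s(a), q(c))))  →  q(m(m(e, s(a), e), s(a), q(c)))   [R1 at ε]
2. q(m(m(e, s(a), e), s(a), q(c)))  →  m(m(e, s(a), e), s(a), q(c))   [R1 at ε]
3. m(m(e, s(a), e), s(a), q(c))  →  m(e, s(a), q(c))   [R5 at 1]
4. m(e, s(a), q(c))  →  q(c)   [R5 at ε]
5. q(c)  →  c   [R1 at ε]

Reduce t₂ = m(e, m(e, s(a), s(a)), m(e, s(a), q(m(e, s(a), m(q(e), s(a), c))))):
1. m(e, m(e, s(a), s(a)), m(e, s(a), q(m(e, s(a), m(q(e), s(a), c)))))  →  m(e, s(a), m(e, s(a), q(m(e, s(a), m(q(e), s(a), c)))))   [R5 at 2]
2. m(e, s(a), m(e, s(a), q(m(e, s(a), m(q(e), s(a), c)))))  →  m(e, s(a), q(m(e, s(a), m(q(e), s(a), c))))   [R5 at ε]
3. m(e, s(a), q(m(e, s(a), m(q(e), s(a), c))))  →  q(m(e, s(a), m(q(e), s(a), c)))   [R5 at ε]
4. q(m(e, s(a), m(q(e), s(a), c)))  →  m(e, s(a), m(q(e), s(a), c))   [R1 at ε]
5. m(e, s(a), m(q(e), s(a), c))  →  m(q(e), s(a), c)   [R5 at ε]
6. m(q(e), s(a), c)  →  m(e, s(a), c)   [R1 at 1]
7. m(e, s(a), c)  →  c   [R5 at ε]

yes — NF(t₁) = c, NF(t₂) = c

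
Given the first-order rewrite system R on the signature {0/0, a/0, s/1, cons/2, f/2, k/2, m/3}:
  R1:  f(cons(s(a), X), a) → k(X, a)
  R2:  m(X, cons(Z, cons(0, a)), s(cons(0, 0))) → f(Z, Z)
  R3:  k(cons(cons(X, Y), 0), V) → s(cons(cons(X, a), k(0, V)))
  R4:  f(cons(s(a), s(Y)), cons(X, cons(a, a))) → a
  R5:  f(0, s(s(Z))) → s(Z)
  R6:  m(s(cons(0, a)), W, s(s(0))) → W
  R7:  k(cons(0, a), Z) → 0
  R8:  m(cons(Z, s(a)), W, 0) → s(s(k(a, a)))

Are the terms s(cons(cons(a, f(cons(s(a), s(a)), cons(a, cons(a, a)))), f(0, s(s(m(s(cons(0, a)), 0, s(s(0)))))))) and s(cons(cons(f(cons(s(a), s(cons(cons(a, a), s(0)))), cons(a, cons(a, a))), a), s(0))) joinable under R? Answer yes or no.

yes — NF(t₁) = s(cons(cons(a, a), s(0))), NF(t₂) = s(cons(cons(a, a), s(0)))

Reduce t₁ = s(cons(cons(a, f(cons(s(a), s(a)), cons(a, cons(a, a)))), f(0, s(s(m(s(cons(0, a)), 0, s(s(0)))))))):
1. s(cons(cons(a, f(cons(s(a), s(a)), cons(a, cons(a, a)))), f(0, s(s(m(s(cons(0, a)), 0, s(s(0))))))))  →  s(cons(cons(a, a), f(0, s(s(m(s(cons(0, a)), 0, s(s(0))))))))   [R4 at 1.1.2]
2. s(cons(cons(a, a), f(0, s(s(m(s(cons(0, a)), 0, s(s(0))))))))  →  s(cons(cons(a, a), s(m(s(cons(0, a)), 0, s(s(0))))))   [R5 at 1.2]
3. s(cons(cons(a, a), s(m(s(cons(0, a)), 0, s(s(0))))))  →  s(cons(cons(a, a), s(0)))   [R6 at 1.2.1]

Reduce t₂ = s(cons(cons(f(cons(s(a), s(cons(cons(a, a), s(0)))), cons(a, cons(a, a))), a), s(0))):
1. s(cons(cons(f(cons(s(a), s(cons(cons(a, a), s(0)))), cons(a, cons(a, a))), a), s(0)))  →  s(cons(cons(a, a), s(0)))   [R4 at 1.1.1]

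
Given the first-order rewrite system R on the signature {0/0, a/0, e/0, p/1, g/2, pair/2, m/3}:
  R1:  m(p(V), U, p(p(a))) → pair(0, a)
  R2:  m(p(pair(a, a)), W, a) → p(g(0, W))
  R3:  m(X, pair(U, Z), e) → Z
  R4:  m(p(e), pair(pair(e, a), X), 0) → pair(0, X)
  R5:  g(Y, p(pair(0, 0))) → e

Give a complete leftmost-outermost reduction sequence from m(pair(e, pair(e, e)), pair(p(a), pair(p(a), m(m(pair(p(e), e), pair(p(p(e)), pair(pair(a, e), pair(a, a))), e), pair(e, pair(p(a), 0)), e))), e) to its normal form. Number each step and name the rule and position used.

pair(p(a), pair(p(a), 0))

1. m(pair(e, pair(e, e)), pair(p(a), pair(p(a), m(m(pair(p(e), e), pair(p(p(e)), pair(pair(a, e), pair(a, a))), e), pair(e, pair(p(a), 0)), e))), e)  →  pair(p(a), m(m(pair(p(e), e), pair(p(p(e)), pair(pair(a, e), pair(a, a))), e), pair(e, pair(p(a), 0)), e))   [R3 at ε]
2. pair(p(a), m(m(pair(p(e), e), pair(p(p(e)), pair(pair(a, e), pair(a, a))), e), pair(e, pair(p(a), 0)), e))  →  pair(p(a), pair(p(a), 0))   [R3 at 2]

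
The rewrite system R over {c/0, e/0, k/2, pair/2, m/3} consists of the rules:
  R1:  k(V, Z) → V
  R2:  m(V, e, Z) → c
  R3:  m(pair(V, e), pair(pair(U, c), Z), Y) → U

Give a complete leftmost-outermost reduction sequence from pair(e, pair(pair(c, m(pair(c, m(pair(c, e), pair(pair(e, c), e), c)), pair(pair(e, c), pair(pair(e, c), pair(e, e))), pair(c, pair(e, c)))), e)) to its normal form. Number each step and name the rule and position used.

1. pair(e, pair(pair(c, m(pair(c, m(pair(c, e), pair(pair(e, c), e), c)), pair(pair(e, c), pair(pair(e, c), pair(e, e))), pair(c, pair(e, c)))), e))  →  pair(e, pair(pair(c, m(pair(c, e), pair(pair(e, c), pair(pair(e, c), pair(e, e))), pair(c, pair(e, c)))), e))   [R3 at 2.1.2.1.2]
2. pair(e, pair(pair(c, m(pair(c, e), pair(pair(e, c), pair(pair(e, c), pair(e, e))), pair(c, pair(e, c)))), e))  →  pair(e, pair(pair(c, e), e))   [R3 at 2.1.2]

pair(e, pair(pair(c, e), e))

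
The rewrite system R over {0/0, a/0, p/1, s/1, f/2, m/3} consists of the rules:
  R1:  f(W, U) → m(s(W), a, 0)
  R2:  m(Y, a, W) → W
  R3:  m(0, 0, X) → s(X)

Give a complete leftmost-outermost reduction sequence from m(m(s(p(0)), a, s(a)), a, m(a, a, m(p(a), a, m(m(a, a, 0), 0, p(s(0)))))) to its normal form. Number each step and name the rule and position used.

s(p(s(0)))

1. m(m(s(p(0)), a, s(a)), a, m(a, a, m(p(a), a, m(m(a, a, 0), 0, p(s(0))))))  →  m(a, a, m(p(a), a, m(m(a, a, 0), 0, p(s(0)))))   [R2 at ε]
2. m(a, a, m(p(a), a, m(m(a, a, 0), 0, p(s(0)))))  →  m(p(a), a, m(m(a, a, 0), 0, p(s(0))))   [R2 at ε]
3. m(p(a), a, m(m(a, a, 0), 0, p(s(0))))  →  m(m(a, a, 0), 0, p(s(0)))   [R2 at ε]
4. m(m(a, a, 0), 0, p(s(0)))  →  m(0, 0, p(s(0)))   [R2 at 1]
5. m(0, 0, p(s(0)))  →  s(p(s(0)))   [R3 at ε]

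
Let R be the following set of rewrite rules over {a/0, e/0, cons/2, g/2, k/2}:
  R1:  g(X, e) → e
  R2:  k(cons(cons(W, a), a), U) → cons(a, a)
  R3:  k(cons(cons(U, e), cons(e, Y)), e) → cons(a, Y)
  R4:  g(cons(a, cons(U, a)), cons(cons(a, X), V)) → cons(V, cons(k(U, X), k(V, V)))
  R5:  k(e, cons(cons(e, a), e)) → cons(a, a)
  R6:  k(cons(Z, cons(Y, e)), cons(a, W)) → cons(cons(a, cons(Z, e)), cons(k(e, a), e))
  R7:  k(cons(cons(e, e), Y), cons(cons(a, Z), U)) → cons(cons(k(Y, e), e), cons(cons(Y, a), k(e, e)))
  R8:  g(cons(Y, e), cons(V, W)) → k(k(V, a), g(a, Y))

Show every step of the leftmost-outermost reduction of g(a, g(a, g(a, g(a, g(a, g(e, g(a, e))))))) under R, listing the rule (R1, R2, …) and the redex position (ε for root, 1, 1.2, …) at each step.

1. g(a, g(a, g(a, g(a, g(a, g(e, g(a, e)))))))  →  g(a, g(a, g(a, g(a, g(a, g(e, e))))))   [R1 at 2.2.2.2.2.2]
2. g(a, g(a, g(a, g(a, g(a, g(e, e))))))  →  g(a, g(a, g(a, g(a, g(a, e)))))   [R1 at 2.2.2.2.2]
3. g(a, g(a, g(a, g(a, g(a, e)))))  →  g(a, g(a, g(a, g(a, e))))   [R1 at 2.2.2.2]
4. g(a, g(a, g(a, g(a, e))))  →  g(a, g(a, g(a, e)))   [R1 at 2.2.2]
5. g(a, g(a, g(a, e)))  →  g(a, g(a, e))   [R1 at 2.2]
6. g(a, g(a, e))  →  g(a, e)   [R1 at 2]
7. g(a, e)  →  e   [R1 at ε]

e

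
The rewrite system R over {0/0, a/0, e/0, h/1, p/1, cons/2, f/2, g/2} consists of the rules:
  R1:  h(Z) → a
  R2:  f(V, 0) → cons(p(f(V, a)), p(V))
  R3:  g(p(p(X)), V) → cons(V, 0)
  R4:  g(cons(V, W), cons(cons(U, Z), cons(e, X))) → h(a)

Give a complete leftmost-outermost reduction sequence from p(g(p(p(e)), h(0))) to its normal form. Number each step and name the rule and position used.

p(cons(a, 0))

1. p(g(p(p(e)), h(0)))  →  p(cons(h(0), 0))   [R3 at 1]
2. p(cons(h(0), 0))  →  p(cons(a, 0))   [R1 at 1.1]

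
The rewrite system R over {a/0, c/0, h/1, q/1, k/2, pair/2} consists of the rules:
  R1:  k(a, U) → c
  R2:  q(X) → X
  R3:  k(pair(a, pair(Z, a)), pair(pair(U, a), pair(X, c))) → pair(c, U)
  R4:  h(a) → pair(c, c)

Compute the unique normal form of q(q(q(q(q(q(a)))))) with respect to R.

a

1. q(q(q(q(q(q(a))))))  →  q(q(q(q(q(a)))))   [R2 at ε]
2. q(q(q(q(q(a)))))  →  q(q(q(q(a))))   [R2 at ε]
3. q(q(q(q(a))))  →  q(q(q(a)))   [R2 at ε]
4. q(q(q(a)))  →  q(q(a))   [R2 at ε]
5. q(q(a))  →  q(a)   [R2 at ε]
6. q(a)  →  a   [R2 at ε]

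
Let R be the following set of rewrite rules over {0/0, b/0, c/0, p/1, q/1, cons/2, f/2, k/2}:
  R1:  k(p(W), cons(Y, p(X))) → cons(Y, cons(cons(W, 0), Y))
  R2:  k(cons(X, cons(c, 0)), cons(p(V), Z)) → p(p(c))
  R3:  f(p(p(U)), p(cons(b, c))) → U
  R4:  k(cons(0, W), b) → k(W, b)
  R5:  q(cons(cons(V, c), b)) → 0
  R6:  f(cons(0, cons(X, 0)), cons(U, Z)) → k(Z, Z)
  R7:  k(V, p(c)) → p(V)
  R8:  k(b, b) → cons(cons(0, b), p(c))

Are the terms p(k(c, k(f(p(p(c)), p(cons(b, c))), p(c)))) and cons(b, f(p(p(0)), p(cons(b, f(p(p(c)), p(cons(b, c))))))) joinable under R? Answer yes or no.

Reduce t₁ = p(k(c, k(f(p(p(c)), p(cons(b, c))), p(c)))):
1. p(k(c, k(f(p(p(c)), p(cons(b, c))), p(c))))  →  p(k(c, p(f(p(p(c)), p(cons(b, c))))))   [R7 at 1.2]
2. p(k(c, p(f(p(p(c)), p(cons(b, c))))))  →  p(k(c, p(c)))   [R3 at 1.2.1]
3. p(k(c, p(c)))  →  p(p(c))   [R7 at 1]

Reduce t₂ = cons(b, f(p(p(0)), p(cons(b, f(p(p(c)), p(cons(b, c))))))):
1. cons(b, f(p(p(0)), p(cons(b, f(p(p(c)), p(cons(b, c)))))))  →  cons(b, f(p(p(0)), p(cons(b, c))))   [R3 at 2.2.1.2]
2. cons(b, f(p(p(0)), p(cons(b, c))))  →  cons(b, 0)   [R3 at 2]

no — NF(t₁) = p(p(c)), NF(t₂) = cons(b, 0)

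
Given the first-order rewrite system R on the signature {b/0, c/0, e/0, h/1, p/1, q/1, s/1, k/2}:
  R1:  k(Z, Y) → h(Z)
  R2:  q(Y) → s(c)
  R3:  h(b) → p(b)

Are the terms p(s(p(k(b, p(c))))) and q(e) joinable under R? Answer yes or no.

Reduce t₁ = p(s(p(k(b, p(c))))):
1. p(s(p(k(b, p(c)))))  →  p(s(p(h(b))))   [R1 at 1.1.1]
2. p(s(p(h(b))))  →  p(s(p(p(b))))   [R3 at 1.1.1]

Reduce t₂ = q(e):
1. q(e)  →  s(c)   [R2 at ε]

no — NF(t₁) = p(s(p(p(b)))), NF(t₂) = s(c)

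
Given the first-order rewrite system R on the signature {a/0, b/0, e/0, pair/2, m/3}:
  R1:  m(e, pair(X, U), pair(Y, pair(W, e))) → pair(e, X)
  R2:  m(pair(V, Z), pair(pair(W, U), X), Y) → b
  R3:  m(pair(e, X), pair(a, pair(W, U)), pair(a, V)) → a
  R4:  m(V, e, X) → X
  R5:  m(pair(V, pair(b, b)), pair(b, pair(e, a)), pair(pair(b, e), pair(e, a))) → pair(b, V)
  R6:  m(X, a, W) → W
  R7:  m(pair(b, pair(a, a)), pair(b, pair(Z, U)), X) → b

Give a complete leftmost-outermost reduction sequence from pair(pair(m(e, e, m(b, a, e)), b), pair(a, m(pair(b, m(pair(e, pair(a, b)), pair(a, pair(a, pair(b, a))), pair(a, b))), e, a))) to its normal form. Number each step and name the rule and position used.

pair(pair(e, b), pair(a, a))

1. pair(pair(m(e, e, m(b, a, e)), b), pair(a, m(pair(b, m(pair(e, pair(a, b)), pair(a, pair(a, pair(b, a))), pair(a, b))), e, a)))  →  pair(pair(m(b, a, e), b), pair(a, m(pair(b, m(pair(e, pair(a, b)), pair(a, pair(a, pair(b, a))), pair(a, b))), e, a)))   [R4 at 1.1]
2. pair(pair(m(b, a, e), b), pair(a, m(pair(b, m(pair(e, pair(a, b)), pair(a, pair(a, pair(b, a))), pair(a, b))), e, a)))  →  pair(pair(e, b), pair(a, m(pair(b, m(pair(e, pair(a, b)), pair(a, pair(a, pair(b, a))), pair(a, b))), e, a)))   [R6 at 1.1]
3. pair(pair(e, b), pair(a, m(pair(b, m(pair(e, pair(a, b)), pair(a, pair(a, pair(b, a))), pair(a, b))), e, a)))  →  pair(pair(e, b), pair(a, a))   [R4 at 2.2]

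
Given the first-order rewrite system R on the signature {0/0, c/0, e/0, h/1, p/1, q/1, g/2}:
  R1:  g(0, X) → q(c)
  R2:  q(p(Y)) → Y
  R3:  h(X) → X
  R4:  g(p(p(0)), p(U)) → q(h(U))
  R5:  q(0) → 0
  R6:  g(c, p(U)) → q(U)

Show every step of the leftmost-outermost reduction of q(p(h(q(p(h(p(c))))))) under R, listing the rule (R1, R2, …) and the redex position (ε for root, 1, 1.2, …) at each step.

1. q(p(h(q(p(h(p(c)))))))  →  h(q(p(h(p(c)))))   [R2 at ε]
2. h(q(p(h(p(c)))))  →  q(p(h(p(c))))   [R3 at ε]
3. q(p(h(p(c))))  →  h(p(c))   [R2 at ε]
4. h(p(c))  →  p(c)   [R3 at ε]

p(c)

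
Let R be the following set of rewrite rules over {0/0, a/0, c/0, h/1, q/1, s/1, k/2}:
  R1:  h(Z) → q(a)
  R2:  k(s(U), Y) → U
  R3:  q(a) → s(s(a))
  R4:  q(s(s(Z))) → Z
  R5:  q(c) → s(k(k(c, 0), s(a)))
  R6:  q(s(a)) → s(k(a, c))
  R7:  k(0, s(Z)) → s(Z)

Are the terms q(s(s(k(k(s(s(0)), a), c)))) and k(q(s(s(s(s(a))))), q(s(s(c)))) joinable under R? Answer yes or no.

no — NF(t₁) = 0, NF(t₂) = s(a)

Reduce t₁ = q(s(s(k(k(s(s(0)), a), c)))):
1. q(s(s(k(k(s(s(0)), a), c))))  →  k(k(s(s(0)), a), c)   [R4 at ε]
2. k(k(s(s(0)), a), c)  →  k(s(0), c)   [R2 at 1]
3. k(s(0), c)  →  0   [R2 at ε]

Reduce t₂ = k(q(s(s(s(s(a))))), q(s(s(c)))):
1. k(q(s(s(s(s(a))))), q(s(s(c))))  →  k(s(s(a)), q(s(s(c))))   [R4 at 1]
2. k(s(s(a)), q(s(s(c))))  →  s(a)   [R2 at ε]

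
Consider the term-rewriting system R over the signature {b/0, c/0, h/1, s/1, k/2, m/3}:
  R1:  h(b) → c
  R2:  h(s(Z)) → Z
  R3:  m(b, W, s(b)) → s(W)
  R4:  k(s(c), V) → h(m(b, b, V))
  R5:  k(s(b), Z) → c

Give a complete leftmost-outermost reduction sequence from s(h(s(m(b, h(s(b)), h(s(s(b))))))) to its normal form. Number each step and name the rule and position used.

s(s(b))

1. s(h(s(m(b, h(s(b)), h(s(s(b)))))))  →  s(m(b, h(s(b)), h(s(s(b)))))   [R2 at 1]
2. s(m(b, h(s(b)), h(s(s(b)))))  →  s(m(b, b, h(s(s(b)))))   [R2 at 1.2]
3. s(m(b, b, h(s(s(b)))))  →  s(m(b, b, s(b)))   [R2 at 1.3]
4. s(m(b, b, s(b)))  →  s(s(b))   [R3 at 1]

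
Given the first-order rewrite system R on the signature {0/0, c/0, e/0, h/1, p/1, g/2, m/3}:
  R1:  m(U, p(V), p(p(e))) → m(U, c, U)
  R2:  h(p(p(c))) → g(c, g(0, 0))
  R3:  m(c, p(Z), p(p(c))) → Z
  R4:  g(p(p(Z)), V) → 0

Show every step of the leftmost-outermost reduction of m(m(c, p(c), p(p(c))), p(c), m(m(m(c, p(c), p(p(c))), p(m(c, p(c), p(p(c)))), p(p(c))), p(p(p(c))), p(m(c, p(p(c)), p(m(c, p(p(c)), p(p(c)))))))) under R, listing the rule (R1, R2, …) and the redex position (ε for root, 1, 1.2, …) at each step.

c

1. m(m(c, p(c), p(p(c))), p(c), m(m(m(c, p(c), p(p(c))), p(m(c, p(c), p(p(c)))), p(p(c))), p(p(p(c))), p(m(c, p(p(c)), p(m(c, p(p(c)), p(p(c))))))))  →  m(c, p(c), m(m(m(c, p(c), p(p(c))), p(m(c, p(c), p(p(c)))), p(p(c))), p(p(p(c))), p(m(c, p(p(c)), p(m(c, p(p(c)), p(p(c))))))))   [R3 at 1]
2. m(c, p(c), m(m(m(c, p(c), p(p(c))), p(m(c, p(c), p(p(c)))), p(p(c))), p(p(p(c))), p(m(c, p(p(c)), p(m(c, p(p(c)), p(p(c))))))))  →  m(c, p(c), m(m(c, p(m(c, p(c), p(p(c)))), p(p(c))), p(p(p(c))), p(m(c, p(p(c)), p(m(c, p(p(c)), p(p(c))))))))   [R3 at 3.1.1]
3. m(c, p(c), m(m(c, p(m(c, p(c), p(p(c)))), p(p(c))), p(p(p(c))), p(m(c, p(p(c)), p(m(c, p(p(c)), p(p(c))))))))  →  m(c, p(c), m(m(c, p(c), p(p(c))), p(p(p(c))), p(m(c, p(p(c)), p(m(c, p(p(c)), p(p(c))))))))   [R3 at 3.1]
4. m(c, p(c), m(m(c, p(c), p(p(c))), p(p(p(c))), p(m(c, p(p(c)), p(m(c, p(p(c)), p(p(c))))))))  →  m(c, p(c), m(c, p(p(p(c))), p(m(c, p(p(c)), p(m(c, p(p(c)), p(p(c))))))))   [R3 at 3.1]
5. m(c, p(c), m(c, p(p(p(c))), p(m(c, p(p(c)), p(m(c, p(p(c)), p(p(c))))))))  →  m(c, p(c), m(c, p(p(p(c))), p(m(c, p(p(c)), p(p(c))))))   [R3 at 3.3.1.3.1]
6. m(c, p(c), m(c, p(p(p(c))), p(m(c, p(p(c)), p(p(c))))))  →  m(c, p(c), m(c, p(p(p(c))), p(p(c))))   [R3 at 3.3.1]
7. m(c, p(c), m(c, p(p(p(c))), p(p(c))))  →  m(c, p(c), p(p(c)))   [R3 at 3]
8. m(c, p(c), p(p(c)))  →  c   [R3 at ε]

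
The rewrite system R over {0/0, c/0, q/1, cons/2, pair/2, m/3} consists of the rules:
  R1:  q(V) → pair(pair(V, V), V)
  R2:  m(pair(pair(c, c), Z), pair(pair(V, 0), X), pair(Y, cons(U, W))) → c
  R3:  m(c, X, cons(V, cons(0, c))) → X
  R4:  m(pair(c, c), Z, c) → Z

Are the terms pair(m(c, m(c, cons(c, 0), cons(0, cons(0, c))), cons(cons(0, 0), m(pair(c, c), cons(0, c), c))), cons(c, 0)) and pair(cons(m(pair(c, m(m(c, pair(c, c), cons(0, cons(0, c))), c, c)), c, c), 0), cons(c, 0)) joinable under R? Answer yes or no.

yes — NF(t₁) = pair(cons(c, 0), cons(c, 0)), NF(t₂) = pair(cons(c, 0), cons(c, 0))

Reduce t₁ = pair(m(c, m(c, cons(c, 0), cons(0, cons(0, c))), cons(cons(0, 0), m(pair(c, c), cons(0, c), c))), cons(c, 0)):
1. pair(m(c, m(c, cons(c, 0), cons(0, cons(0, c))), cons(cons(0, 0), m(pair(c, c), cons(0, c), c))), cons(c, 0))  →  pair(m(c, cons(c, 0), cons(cons(0, 0), m(pair(c, c), cons(0, c), c))), cons(c, 0))   [R3 at 1.2]
2. pair(m(c, cons(c, 0), cons(cons(0, 0), m(pair(c, c), cons(0, c), c))), cons(c, 0))  →  pair(m(c, cons(c, 0), cons(cons(0, 0), cons(0, c))), cons(c, 0))   [R4 at 1.3.2]
3. pair(m(c, cons(c, 0), cons(cons(0, 0), cons(0, c))), cons(c, 0))  →  pair(cons(c, 0), cons(c, 0))   [R3 at 1]

Reduce t₂ = pair(cons(m(pair(c, m(m(c, pair(c, c), cons(0, cons(0, c))), c, c)), c, c), 0), cons(c, 0)):
1. pair(cons(m(pair(c, m(m(c, pair(c, c), cons(0, cons(0, c))), c, c)), c, c), 0), cons(c, 0))  →  pair(cons(m(pair(c, m(pair(c, c), c, c)), c, c), 0), cons(c, 0))   [R3 at 1.1.1.2.1]
2. pair(cons(m(pair(c, m(pair(c, c), c, c)), c, c), 0), cons(c, 0))  →  pair(cons(m(pair(c, c), c, c), 0), cons(c, 0))   [R4 at 1.1.1.2]
3. pair(cons(m(pair(c, c), c, c), 0), cons(c, 0))  →  pair(cons(c, 0), cons(c, 0))   [R4 at 1.1]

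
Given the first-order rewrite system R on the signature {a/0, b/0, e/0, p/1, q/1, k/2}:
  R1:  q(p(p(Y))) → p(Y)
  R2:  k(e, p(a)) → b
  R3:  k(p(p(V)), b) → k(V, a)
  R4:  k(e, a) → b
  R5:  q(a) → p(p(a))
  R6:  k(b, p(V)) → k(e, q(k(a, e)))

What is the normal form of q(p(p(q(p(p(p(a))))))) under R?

p(p(p(a)))

1. q(p(p(q(p(p(p(a)))))))  →  p(q(p(p(p(a)))))   [R1 at ε]
2. p(q(p(p(p(a)))))  →  p(p(p(a)))   [R1 at 1]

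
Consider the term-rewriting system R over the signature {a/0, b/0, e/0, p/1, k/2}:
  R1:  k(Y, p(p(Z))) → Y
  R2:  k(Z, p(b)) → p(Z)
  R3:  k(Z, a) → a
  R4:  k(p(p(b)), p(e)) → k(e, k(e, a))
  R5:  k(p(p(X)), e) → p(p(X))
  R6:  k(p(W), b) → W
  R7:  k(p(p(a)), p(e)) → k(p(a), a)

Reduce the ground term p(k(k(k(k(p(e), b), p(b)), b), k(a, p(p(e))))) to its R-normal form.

p(a)

1. p(k(k(k(k(p(e), b), p(b)), b), k(a, p(p(e)))))  →  p(k(k(p(k(p(e), b)), b), k(a, p(p(e)))))   [R2 at 1.1.1]
2. p(k(k(p(k(p(e), b)), b), k(a, p(p(e)))))  →  p(k(k(p(e), b), k(a, p(p(e)))))   [R6 at 1.1]
3. p(k(k(p(e), b), k(a, p(p(e)))))  →  p(k(e, k(a, p(p(e)))))   [R6 at 1.1]
4. p(k(e, k(a, p(p(e)))))  →  p(k(e, a))   [R1 at 1.2]
5. p(k(e, a))  →  p(a)   [R3 at 1]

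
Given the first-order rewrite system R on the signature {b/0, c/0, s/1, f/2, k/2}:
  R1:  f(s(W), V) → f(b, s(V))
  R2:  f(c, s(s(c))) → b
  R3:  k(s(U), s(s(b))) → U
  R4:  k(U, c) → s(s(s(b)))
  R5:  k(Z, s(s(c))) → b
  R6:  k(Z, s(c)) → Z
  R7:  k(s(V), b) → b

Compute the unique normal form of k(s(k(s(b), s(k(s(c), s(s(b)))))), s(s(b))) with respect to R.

s(b)

1. k(s(k(s(b), s(k(s(c), s(s(b)))))), s(s(b)))  →  k(s(b), s(k(s(c), s(s(b)))))   [R3 at ε]
2. k(s(b), s(k(s(c), s(s(b)))))  →  k(s(b), s(c))   [R3 at 2.1]
3. k(s(b), s(c))  →  s(b)   [R6 at ε]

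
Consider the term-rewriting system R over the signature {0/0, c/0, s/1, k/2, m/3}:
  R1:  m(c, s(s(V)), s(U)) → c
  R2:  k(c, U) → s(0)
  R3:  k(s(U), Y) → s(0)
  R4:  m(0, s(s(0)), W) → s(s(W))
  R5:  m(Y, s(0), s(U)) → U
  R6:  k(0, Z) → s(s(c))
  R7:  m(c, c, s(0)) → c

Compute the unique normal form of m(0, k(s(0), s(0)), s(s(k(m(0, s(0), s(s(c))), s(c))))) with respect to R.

1. m(0, k(s(0), s(0)), s(s(k(m(0, s(0), s(s(c))), s(c)))))  →  m(0, s(0), s(s(k(m(0, s(0), s(s(c))), s(c)))))   [R3 at 2]
2. m(0, s(0), s(s(k(m(0, s(0), s(s(c))), s(c)))))  →  s(k(m(0, s(0), s(s(c))), s(c)))   [R5 at ε]
3. s(k(m(0, s(0), s(s(c))), s(c)))  →  s(k(s(c), s(c)))   [R5 at 1.1]
4. s(k(s(c), s(c)))  →  s(s(0))   [R3 at 1]

s(s(0))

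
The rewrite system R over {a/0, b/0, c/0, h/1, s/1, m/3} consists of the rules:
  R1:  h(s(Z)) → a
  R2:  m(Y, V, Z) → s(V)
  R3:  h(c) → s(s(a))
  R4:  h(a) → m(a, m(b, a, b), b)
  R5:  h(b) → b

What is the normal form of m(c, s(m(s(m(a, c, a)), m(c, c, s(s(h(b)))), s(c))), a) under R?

1. m(c, s(m(s(m(a, c, a)), m(c, c, s(s(h(b)))), s(c))), a)  →  s(s(m(s(m(a, c, a)), m(c, c, s(s(h(b)))), s(c))))   [R2 at ε]
2. s(s(m(s(m(a, c, a)), m(c, c, s(s(h(b)))), s(c))))  →  s(s(s(m(c, c, s(s(h(b)))))))   [R2 at 1.1]
3. s(s(s(m(c, c, s(s(h(b)))))))  →  s(s(s(s(c))))   [R2 at 1.1.1]

s(s(s(s(c))))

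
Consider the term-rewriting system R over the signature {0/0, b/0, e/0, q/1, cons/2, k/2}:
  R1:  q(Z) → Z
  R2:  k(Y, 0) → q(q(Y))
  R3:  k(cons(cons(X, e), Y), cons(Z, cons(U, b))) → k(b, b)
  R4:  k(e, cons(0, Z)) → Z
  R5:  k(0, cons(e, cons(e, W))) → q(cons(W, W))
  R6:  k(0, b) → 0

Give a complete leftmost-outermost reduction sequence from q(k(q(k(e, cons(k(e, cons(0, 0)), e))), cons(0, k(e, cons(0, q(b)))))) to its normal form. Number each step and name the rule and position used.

b

1. q(k(q(k(e, cons(k(e, cons(0, 0)), e))), cons(0, k(e, cons(0, q(b))))))  →  k(q(k(e, cons(k(e, cons(0, 0)), e))), cons(0, k(e, cons(0, q(b)))))   [R1 at ε]
2. k(q(k(e, cons(k(e, cons(0, 0)), e))), cons(0, k(e, cons(0, q(b)))))  →  k(k(e, cons(k(e, cons(0, 0)), e)), cons(0, k(e, cons(0, q(b)))))   [R1 at 1]
3. k(k(e, cons(k(e, cons(0, 0)), e)), cons(0, k(e, cons(0, q(b)))))  →  k(k(e, cons(0, e)), cons(0, k(e, cons(0, q(b)))))   [R4 at 1.2.1]
4. k(k(e, cons(0, e)), cons(0, k(e, cons(0, q(b)))))  →  k(e, cons(0, k(e, cons(0, q(b)))))   [R4 at 1]
5. k(e, cons(0, k(e, cons(0, q(b)))))  →  k(e, cons(0, q(b)))   [R4 at ε]
6. k(e, cons(0, q(b)))  →  q(b)   [R4 at ε]
7. q(b)  →  b   [R1 at ε]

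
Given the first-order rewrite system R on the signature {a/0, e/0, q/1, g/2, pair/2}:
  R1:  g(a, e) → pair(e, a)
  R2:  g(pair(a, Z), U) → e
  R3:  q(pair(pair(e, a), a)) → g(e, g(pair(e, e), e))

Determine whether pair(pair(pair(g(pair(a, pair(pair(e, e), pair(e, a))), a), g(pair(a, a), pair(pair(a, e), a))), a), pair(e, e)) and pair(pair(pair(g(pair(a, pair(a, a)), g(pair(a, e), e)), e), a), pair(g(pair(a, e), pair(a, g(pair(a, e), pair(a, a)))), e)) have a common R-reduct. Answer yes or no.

Reduce t₁ = pair(pair(pair(g(pair(a, pair(pair(e, e), pair(e, a))), a), g(pair(a, a), pair(pair(a, e), a))), a), pair(e, e)):
1. pair(pair(pair(g(pair(a, pair(pair(e, e), pair(e, a))), a), g(pair(a, a), pair(pair(a, e), a))), a), pair(e, e))  →  pair(pair(pair(e, g(pair(a, a), pair(pair(a, e), a))), a), pair(e, e))   [R2 at 1.1.1]
2. pair(pair(pair(e, g(pair(a, a), pair(pair(a, e), a))), a), pair(e, e))  →  pair(pair(pair(e, e), a), pair(e, e))   [R2 at 1.1.2]

Reduce t₂ = pair(pair(pair(g(pair(a, pair(a, a)), g(pair(a, e), e)), e), a), pair(g(pair(a, e), pair(a, g(pair(a, e), pair(a, a)))), e)):
1. pair(pair(pair(g(pair(a, pair(a, a)), g(pair(a, e), e)), e), a), pair(g(pair(a, e), pair(a, g(pair(a, e), pair(a, a)))), e))  →  pair(pair(pair(e, e), a), pair(g(pair(a, e), pair(a, g(pair(a, e), pair(a, a)))), e))   [R2 at 1.1.1]
2. pair(pair(pair(e, e), a), pair(g(pair(a, e), pair(a, g(pair(a, e), pair(a, a)))), e))  →  pair(pair(pair(e, e), a), pair(e, e))   [R2 at 2.1]

yes — NF(t₁) = pair(pair(pair(e, e), a), pair(e, e)), NF(t₂) = pair(pair(pair(e, e), a), pair(e, e))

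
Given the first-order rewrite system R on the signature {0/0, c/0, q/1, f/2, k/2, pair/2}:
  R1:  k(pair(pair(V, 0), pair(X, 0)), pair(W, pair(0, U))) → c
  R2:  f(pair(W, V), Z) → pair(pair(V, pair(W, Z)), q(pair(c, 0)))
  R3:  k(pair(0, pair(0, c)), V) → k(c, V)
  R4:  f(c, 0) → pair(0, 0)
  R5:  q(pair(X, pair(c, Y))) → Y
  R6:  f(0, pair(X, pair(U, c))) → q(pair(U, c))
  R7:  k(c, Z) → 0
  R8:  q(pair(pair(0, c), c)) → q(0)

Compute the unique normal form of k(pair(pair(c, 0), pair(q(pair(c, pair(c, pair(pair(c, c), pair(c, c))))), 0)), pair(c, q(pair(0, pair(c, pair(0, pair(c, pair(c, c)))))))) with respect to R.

c

1. k(pair(pair(c, 0), pair(q(pair(c, pair(c, pair(pair(c, c), pair(c, c))))), 0)), pair(c, q(pair(0, pair(c, pair(0, pair(c, pair(c, c))))))))  →  k(pair(pair(c, 0), pair(pair(pair(c, c), pair(c, c)), 0)), pair(c, q(pair(0, pair(c, pair(0, pair(c, pair(c, c))))))))   [R5 at 1.2.1]
2. k(pair(pair(c, 0), pair(pair(pair(c, c), pair(c, c)), 0)), pair(c, q(pair(0, pair(c, pair(0, pair(c, pair(c, c))))))))  →  k(pair(pair(c, 0), pair(pair(pair(c, c), pair(c, c)), 0)), pair(c, pair(0, pair(c, pair(c, c)))))   [R5 at 2.2]
3. k(pair(pair(c, 0), pair(pair(pair(c, c), pair(c, c)), 0)), pair(c, pair(0, pair(c, pair(c, c)))))  →  c   [R1 at ε]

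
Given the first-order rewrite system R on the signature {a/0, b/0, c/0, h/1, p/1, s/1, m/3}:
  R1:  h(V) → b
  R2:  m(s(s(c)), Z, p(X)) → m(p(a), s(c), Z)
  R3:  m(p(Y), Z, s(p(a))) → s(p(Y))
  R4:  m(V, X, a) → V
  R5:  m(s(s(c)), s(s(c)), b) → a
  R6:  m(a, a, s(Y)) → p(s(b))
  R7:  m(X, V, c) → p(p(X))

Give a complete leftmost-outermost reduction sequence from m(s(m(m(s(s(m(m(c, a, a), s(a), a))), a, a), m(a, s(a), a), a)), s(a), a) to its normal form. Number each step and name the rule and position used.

1. m(s(m(m(s(s(m(m(c, a, a), s(a), a))), a, a), m(a, s(a), a), a)), s(a), a)  →  s(m(m(s(s(m(m(c, a, a), s(a), a))), a, a), m(a, s(a), a), a))   [R4 at ε]
2. s(m(m(s(s(m(m(c, a, a), s(a), a))), a, a), m(a, s(a), a), a))  →  s(m(s(s(m(m(c, a, a), s(a), a))), a, a))   [R4 at 1]
3. s(m(s(s(m(m(c, a, a), s(a), a))), a, a))  →  s(s(s(m(m(c, a, a), s(a), a))))   [R4 at 1]
4. s(s(s(m(m(c, a, a), s(a), a))))  →  s(s(s(m(c, a, a))))   [R4 at 1.1.1]
5. s(s(s(m(c, a, a))))  →  s(s(s(c)))   [R4 at 1.1.1]

s(s(s(c)))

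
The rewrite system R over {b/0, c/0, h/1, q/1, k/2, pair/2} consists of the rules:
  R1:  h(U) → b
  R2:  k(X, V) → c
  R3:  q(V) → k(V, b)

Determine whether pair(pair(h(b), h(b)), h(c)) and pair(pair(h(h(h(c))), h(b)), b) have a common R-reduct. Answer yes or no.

yes — NF(t₁) = pair(pair(b, b), b), NF(t₂) = pair(pair(b, b), b)

Reduce t₁ = pair(pair(h(b), h(b)), h(c)):
1. pair(pair(h(b), h(b)), h(c))  →  pair(pair(b, h(b)), h(c))   [R1 at 1.1]
2. pair(pair(b, h(b)), h(c))  →  pair(pair(b, b), h(c))   [R1 at 1.2]
3. pair(pair(b, b), h(c))  →  pair(pair(b, b), b)   [R1 at 2]

Reduce t₂ = pair(pair(h(h(h(c))), h(b)), b):
1. pair(pair(h(h(h(c))), h(b)), b)  →  pair(pair(b, h(b)), b)   [R1 at 1.1]
2. pair(pair(b, h(b)), b)  →  pair(pair(b, b), b)   [R1 at 1.2]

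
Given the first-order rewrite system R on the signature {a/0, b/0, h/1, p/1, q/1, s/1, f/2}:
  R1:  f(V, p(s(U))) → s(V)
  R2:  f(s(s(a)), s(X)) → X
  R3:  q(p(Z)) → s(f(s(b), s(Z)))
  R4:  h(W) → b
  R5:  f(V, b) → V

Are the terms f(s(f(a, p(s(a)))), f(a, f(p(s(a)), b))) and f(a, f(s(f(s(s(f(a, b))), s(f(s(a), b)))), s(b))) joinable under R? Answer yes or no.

Reduce t₁ = f(s(f(a, p(s(a)))), f(a, f(p(s(a)), b))):
1. f(s(f(a, p(s(a)))), f(a, f(p(s(a)), b)))  →  f(s(s(a)), f(a, f(p(s(a)), b)))   [R1 at 1.1]
2. f(s(s(a)), f(a, f(p(s(a)), b)))  →  f(s(s(a)), f(a, p(s(a))))   [R5 at 2.2]
3. f(s(s(a)), f(a, p(s(a))))  →  f(s(s(a)), s(a))   [R1 at 2]
4. f(s(s(a)), s(a))  →  a   [R2 at ε]

Reduce t₂ = f(a, f(s(f(s(s(f(a, b))), s(f(s(a), b)))), s(b))):
1. f(a, f(s(f(s(s(f(a, b))), s(f(s(a), b)))), s(b)))  →  f(a, f(s(f(s(s(a)), s(f(s(a), b)))), s(b)))   [R5 at 2.1.1.1.1.1]
2. f(a, f(s(f(s(s(a)), s(f(s(a), b)))), s(b)))  →  f(a, f(s(f(s(a), b)), s(b)))   [R2 at 2.1.1]
3. f(a, f(s(f(s(a), b)), s(b)))  →  f(a, f(s(s(a)), s(b)))   [R5 at 2.1.1]
4. f(a, f(s(s(a)), s(b)))  →  f(a, b)   [R2 at 2]
5. f(a, b)  →  a   [R5 at ε]

yes — NF(t₁) = a, NF(t₂) = a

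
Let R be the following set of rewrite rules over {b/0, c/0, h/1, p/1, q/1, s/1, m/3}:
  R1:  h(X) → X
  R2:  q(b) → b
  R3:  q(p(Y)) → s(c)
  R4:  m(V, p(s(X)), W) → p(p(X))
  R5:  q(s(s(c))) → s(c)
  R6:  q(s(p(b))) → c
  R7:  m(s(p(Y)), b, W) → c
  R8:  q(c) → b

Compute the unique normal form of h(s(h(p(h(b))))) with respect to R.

s(p(b))

1. h(s(h(p(h(b)))))  →  s(h(p(h(b))))   [R1 at ε]
2. s(h(p(h(b))))  →  s(p(h(b)))   [R1 at 1]
3. s(p(h(b)))  →  s(p(b))   [R1 at 1.1]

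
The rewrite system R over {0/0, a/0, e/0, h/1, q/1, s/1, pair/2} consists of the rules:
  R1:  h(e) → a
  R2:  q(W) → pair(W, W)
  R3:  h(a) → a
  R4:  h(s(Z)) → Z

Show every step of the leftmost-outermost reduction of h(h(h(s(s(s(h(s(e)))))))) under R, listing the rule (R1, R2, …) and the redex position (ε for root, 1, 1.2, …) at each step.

e

1. h(h(h(s(s(s(h(s(e))))))))  →  h(h(s(s(h(s(e))))))   [R4 at 1.1]
2. h(h(s(s(h(s(e))))))  →  h(s(h(s(e))))   [R4 at 1]
3. h(s(h(s(e))))  →  h(s(e))   [R4 at ε]
4. h(s(e))  →  e   [R4 at ε]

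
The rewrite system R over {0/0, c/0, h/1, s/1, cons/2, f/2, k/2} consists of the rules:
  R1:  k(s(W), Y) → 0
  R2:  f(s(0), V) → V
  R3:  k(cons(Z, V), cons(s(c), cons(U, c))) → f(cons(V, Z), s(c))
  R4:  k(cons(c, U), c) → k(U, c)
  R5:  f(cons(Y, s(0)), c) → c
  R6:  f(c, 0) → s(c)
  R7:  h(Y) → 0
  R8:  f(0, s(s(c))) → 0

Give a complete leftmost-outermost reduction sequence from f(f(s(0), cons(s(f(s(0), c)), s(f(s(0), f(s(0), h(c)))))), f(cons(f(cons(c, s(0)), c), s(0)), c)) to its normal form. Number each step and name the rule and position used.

c

1. f(f(s(0), cons(s(f(s(0), c)), s(f(s(0), f(s(0), h(c)))))), f(cons(f(cons(c, s(0)), c), s(0)), c))  →  f(cons(s(f(s(0), c)), s(f(s(0), f(s(0), h(c))))), f(cons(f(cons(c, s(0)), c), s(0)), c))   [R2 at 1]
2. f(cons(s(f(s(0), c)), s(f(s(0), f(s(0), h(c))))), f(cons(f(cons(c, s(0)), c), s(0)), c))  →  f(cons(s(c), s(f(s(0), f(s(0), h(c))))), f(cons(f(cons(c, s(0)), c), s(0)), c))   [R2 at 1.1.1]
3. f(cons(s(c), s(f(s(0), f(s(0), h(c))))), f(cons(f(cons(c, s(0)), c), s(0)), c))  →  f(cons(s(c), s(f(s(0), h(c)))), f(cons(f(cons(c, s(0)), c), s(0)), c))   [R2 at 1.2.1]
4. f(cons(s(c), s(f(s(0), h(c)))), f(cons(f(cons(c, s(0)), c), s(0)), c))  →  f(cons(s(c), s(h(c))), f(cons(f(cons(c, s(0)), c), s(0)), c))   [R2 at 1.2.1]
5. f(cons(s(c), s(h(c))), f(cons(f(cons(c, s(0)), c), s(0)), c))  →  f(cons(s(c), s(0)), f(cons(f(cons(c, s(0)), c), s(0)), c))   [R7 at 1.2.1]
6. f(cons(s(c), s(0)), f(cons(f(cons(c, s(0)), c), s(0)), c))  →  f(cons(s(c), s(0)), c)   [R5 at 2]
7. f(cons(s(c), s(0)), c)  →  c   [R5 at ε]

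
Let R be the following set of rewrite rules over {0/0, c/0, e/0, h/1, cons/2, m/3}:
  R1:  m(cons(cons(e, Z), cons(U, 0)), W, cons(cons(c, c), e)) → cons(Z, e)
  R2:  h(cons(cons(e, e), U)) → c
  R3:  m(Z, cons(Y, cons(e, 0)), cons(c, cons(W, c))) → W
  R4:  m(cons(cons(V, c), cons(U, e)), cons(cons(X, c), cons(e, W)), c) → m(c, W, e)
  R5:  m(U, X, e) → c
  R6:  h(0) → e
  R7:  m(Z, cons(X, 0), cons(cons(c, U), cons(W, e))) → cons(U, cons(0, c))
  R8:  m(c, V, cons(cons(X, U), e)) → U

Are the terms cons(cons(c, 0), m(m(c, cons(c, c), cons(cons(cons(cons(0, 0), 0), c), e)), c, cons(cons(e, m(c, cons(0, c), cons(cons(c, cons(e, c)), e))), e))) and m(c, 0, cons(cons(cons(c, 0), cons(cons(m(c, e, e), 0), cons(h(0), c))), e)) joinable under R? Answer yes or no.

yes — NF(t₁) = cons(cons(c, 0), cons(e, c)), NF(t₂) = cons(cons(c, 0), cons(e, c))

Reduce t₁ = cons(cons(c, 0), m(m(c, cons(c, c), cons(cons(cons(cons(0, 0), 0), c), e)), c, cons(cons(e, m(c, cons(0, c), cons(cons(c, cons(e, c)), e))), e))):
1. cons(cons(c, 0), m(m(c, cons(c, c), cons(cons(cons(cons(0, 0), 0), c), e)), c, cons(cons(e, m(c, cons(0, c), cons(cons(c, cons(e, c)), e))), e)))  →  cons(cons(c, 0), m(c, c, cons(cons(e, m(c, cons(0, c), cons(cons(c, cons(e, c)), e))), e)))   [R8 at 2.1]
2. cons(cons(c, 0), m(c, c, cons(cons(e, m(c, cons(0, c), cons(cons(c, cons(e, c)), e))), e)))  →  cons(cons(c, 0), m(c, cons(0, c), cons(cons(c, cons(e, c)), e)))   [R8 at 2]
3. cons(cons(c, 0), m(c, cons(0, c), cons(cons(c, cons(e, c)), e)))  →  cons(cons(c, 0), cons(e, c))   [R8 at 2]

Reduce t₂ = m(c, 0, cons(cons(cons(c, 0), cons(cons(m(c, e, e), 0), cons(h(0), c))), e)):
1. m(c, 0, cons(cons(cons(c, 0), cons(cons(m(c, e, e), 0), cons(h(0), c))), e))  →  cons(cons(m(c, e, e), 0), cons(h(0), c))   [R8 at ε]
2. cons(cons(m(c, e, e), 0), cons(h(0), c))  →  cons(cons(c, 0), cons(h(0), c))   [R5 at 1.1]
3. cons(cons(c, 0), cons(h(0), c))  →  cons(cons(c, 0), cons(e, c))   [R6 at 2.1]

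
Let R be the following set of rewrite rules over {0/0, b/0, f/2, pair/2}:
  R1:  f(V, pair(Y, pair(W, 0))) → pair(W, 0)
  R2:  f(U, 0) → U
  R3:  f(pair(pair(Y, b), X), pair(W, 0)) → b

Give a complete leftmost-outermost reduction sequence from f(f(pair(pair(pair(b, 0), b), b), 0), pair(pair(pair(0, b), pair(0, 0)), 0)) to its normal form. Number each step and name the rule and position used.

b

1. f(f(pair(pair(pair(b, 0), b), b), 0), pair(pair(pair(0, b), pair(0, 0)), 0))  →  f(pair(pair(pair(b, 0), b), b), pair(pair(pair(0, b), pair(0, 0)), 0))   [R2 at 1]
2. f(pair(pair(pair(b, 0), b), b), pair(pair(pair(0, b), pair(0, 0)), 0))  →  b   [R3 at ε]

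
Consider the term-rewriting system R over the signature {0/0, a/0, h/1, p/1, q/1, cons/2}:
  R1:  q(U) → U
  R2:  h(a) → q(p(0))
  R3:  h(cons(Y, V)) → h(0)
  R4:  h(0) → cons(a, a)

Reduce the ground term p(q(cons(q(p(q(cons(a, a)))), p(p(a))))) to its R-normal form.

p(cons(p(cons(a, a)), p(p(a))))

1. p(q(cons(q(p(q(cons(a, a)))), p(p(a)))))  →  p(cons(q(p(q(cons(a, a)))), p(p(a))))   [R1 at 1]
2. p(cons(q(p(q(cons(a, a)))), p(p(a))))  →  p(cons(p(q(cons(a, a))), p(p(a))))   [R1 at 1.1]
3. p(cons(p(q(cons(a, a))), p(p(a))))  →  p(cons(p(cons(a, a)), p(p(a))))   [R1 at 1.1.1]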